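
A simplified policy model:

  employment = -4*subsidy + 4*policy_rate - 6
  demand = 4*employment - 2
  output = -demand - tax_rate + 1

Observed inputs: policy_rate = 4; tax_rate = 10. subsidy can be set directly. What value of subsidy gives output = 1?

subsidy = 3

Substituting into the employment equation gives employment = -4*subsidy + 10.
Substituting into the demand equation gives demand = -16*subsidy + 38.
output becomes 16*subsidy - 47.
Solve 16*subsidy - 47 = 1: subsidy = (1 + 47) / 16 = 3.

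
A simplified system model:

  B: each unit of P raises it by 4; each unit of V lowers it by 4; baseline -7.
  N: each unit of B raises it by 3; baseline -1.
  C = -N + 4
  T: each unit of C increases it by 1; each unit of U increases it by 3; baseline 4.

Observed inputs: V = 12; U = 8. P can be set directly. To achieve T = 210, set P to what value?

Substituting into the B equation gives B = 4*P - 55.
This gives N = 12*P - 166.
Substituting into the C equation gives C = -12*P + 170.
T becomes -12*P + 198.
Solve -12*P + 198 = 210: P = (210 - 198) / -12 = -1.

P = -1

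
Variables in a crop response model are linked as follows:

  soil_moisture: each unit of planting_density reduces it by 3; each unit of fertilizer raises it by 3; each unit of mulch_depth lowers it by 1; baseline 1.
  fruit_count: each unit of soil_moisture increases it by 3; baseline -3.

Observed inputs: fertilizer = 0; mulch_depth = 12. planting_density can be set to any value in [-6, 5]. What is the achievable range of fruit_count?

-81 to 18

Substituting into the soil_moisture equation gives soil_moisture = -3*planting_density - 11.
This gives fruit_count = -9*planting_density - 36.
Linear in planting_density, so extremes are at the endpoints: planting_density = -6 gives fruit_count = 18; planting_density = 5 gives fruit_count = -81.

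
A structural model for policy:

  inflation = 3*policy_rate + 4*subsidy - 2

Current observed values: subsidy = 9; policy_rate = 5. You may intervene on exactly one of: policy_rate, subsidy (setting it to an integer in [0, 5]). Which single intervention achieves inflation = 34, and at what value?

Intervening on policy_rate: with other inputs at their observed values, inflation = 3*policy_rate + 34. Solving for 34 gives policy_rate = 0, within [0, 5].
Intervening on subsidy: inflation = 4*subsidy + 13. Reaching 34 requires subsidy = 21/4, not an integer.

set policy_rate = 0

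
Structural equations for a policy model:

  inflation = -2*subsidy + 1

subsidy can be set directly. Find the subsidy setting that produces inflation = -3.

Solve -2*subsidy + 1 = -3: subsidy = (-3 - 1) / -2 = 2.

subsidy = 2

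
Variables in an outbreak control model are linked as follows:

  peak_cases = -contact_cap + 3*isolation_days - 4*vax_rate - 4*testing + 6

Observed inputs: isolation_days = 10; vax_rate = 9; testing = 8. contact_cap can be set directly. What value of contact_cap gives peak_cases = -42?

contact_cap = 10

Substituting into the peak_cases equation gives peak_cases = -contact_cap - 32.
Solve -contact_cap - 32 = -42: contact_cap = (-42 + 32) / -1 = 10.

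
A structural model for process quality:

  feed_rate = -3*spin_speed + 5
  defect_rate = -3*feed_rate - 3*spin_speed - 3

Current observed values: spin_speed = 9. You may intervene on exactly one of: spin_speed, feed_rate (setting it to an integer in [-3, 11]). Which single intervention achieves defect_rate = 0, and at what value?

Intervening on spin_speed: with other inputs at their observed values, defect_rate = 6*spin_speed - 18. Solving for 0 gives spin_speed = 3, within [-3, 11].
Intervening on feed_rate: defect_rate = -3*feed_rate - 30. Reaching 0 requires feed_rate = -10, outside [-3, 11].

set spin_speed = 3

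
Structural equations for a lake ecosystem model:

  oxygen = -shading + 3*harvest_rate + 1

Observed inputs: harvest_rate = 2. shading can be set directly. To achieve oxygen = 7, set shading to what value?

shading = 0

Substituting into the oxygen equation gives oxygen = -shading + 7.
Solve -shading + 7 = 7: shading = (7 - 7) / -1 = 0.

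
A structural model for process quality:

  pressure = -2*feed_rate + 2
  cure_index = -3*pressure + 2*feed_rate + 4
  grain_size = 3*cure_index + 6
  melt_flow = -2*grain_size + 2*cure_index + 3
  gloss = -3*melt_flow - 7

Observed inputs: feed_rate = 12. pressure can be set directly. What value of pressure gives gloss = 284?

Intervening on pressure fixes its value directly, overriding its dependence on feed_rate.
Substituting into the cure_index equation gives cure_index = -3*pressure + 28.
Substituting into the grain_size equation gives grain_size = -9*pressure + 90.
Substituting into the melt_flow equation gives melt_flow = 12*pressure - 121.
Substituting into the gloss equation gives gloss = -36*pressure + 356.
Solve -36*pressure + 356 = 284: pressure = (284 - 356) / -36 = 2.

pressure = 2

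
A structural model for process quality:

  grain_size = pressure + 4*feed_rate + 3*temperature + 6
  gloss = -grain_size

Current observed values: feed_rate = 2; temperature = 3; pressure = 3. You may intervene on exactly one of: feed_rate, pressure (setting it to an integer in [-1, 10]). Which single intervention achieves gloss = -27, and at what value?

set pressure = 4

Intervening on feed_rate: gloss = -4*feed_rate - 18. Reaching -27 requires feed_rate = 9/4, not an integer.
Intervening on pressure: with other inputs at their observed values, gloss = -pressure - 23. Solving for -27 gives pressure = 4, within [-1, 10].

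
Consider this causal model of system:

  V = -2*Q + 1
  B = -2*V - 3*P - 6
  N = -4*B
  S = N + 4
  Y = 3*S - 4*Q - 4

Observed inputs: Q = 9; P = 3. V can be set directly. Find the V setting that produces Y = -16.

V = -7

Intervening on V fixes its value directly, overriding its dependence on Q.
Substituting into the B equation gives B = -2*V - 15.
This gives N = 8*V + 60.
Substituting into the S equation gives S = 8*V + 64.
Y becomes 24*V + 152.
Solve 24*V + 152 = -16: V = (-16 - 152) / 24 = -7.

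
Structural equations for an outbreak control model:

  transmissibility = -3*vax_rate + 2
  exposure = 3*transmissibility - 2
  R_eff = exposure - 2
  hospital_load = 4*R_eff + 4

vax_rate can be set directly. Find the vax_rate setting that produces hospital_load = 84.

vax_rate = -2

Substituting into the exposure equation gives exposure = -9*vax_rate + 4.
This gives R_eff = -9*vax_rate + 2.
This gives hospital_load = -36*vax_rate + 12.
Solve -36*vax_rate + 12 = 84: vax_rate = (84 - 12) / -36 = -2.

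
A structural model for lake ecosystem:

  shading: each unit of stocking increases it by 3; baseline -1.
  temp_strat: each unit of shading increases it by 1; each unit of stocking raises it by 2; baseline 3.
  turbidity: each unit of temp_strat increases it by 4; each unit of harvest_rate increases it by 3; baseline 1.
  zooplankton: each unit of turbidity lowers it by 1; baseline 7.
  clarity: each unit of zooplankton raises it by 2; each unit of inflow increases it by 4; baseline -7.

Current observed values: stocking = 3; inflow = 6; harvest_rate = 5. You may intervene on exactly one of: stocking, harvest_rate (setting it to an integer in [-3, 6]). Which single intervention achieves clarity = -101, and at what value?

Intervening on stocking: clarity = -40*stocking - 17. Reaching -101 requires stocking = 21/10, not an integer.
Intervening on harvest_rate: with other inputs at their observed values, clarity = -6*harvest_rate - 107. Solving for -101 gives harvest_rate = -1, within [-3, 6].

set harvest_rate = -1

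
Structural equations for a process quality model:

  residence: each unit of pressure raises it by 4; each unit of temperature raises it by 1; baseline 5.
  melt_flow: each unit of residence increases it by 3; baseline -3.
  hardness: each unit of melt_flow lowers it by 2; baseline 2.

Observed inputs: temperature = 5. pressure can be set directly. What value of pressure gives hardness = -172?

pressure = 5

Substituting into the residence equation gives residence = 4*pressure + 10.
Substituting into the melt_flow equation gives melt_flow = 12*pressure + 27.
hardness becomes -24*pressure - 52.
Solve -24*pressure - 52 = -172: pressure = (-172 + 52) / -24 = 5.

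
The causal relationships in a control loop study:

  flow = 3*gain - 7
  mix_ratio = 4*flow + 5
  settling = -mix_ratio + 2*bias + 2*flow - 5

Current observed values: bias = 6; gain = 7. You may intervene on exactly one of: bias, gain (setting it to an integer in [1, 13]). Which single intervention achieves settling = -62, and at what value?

set gain = 13

Intervening on bias: settling = 2*bias - 38. Reaching -62 requires bias = -12, outside [1, 13].
Intervening on gain: with other inputs at their observed values, settling = -6*gain + 16. Solving for -62 gives gain = 13, within [1, 13].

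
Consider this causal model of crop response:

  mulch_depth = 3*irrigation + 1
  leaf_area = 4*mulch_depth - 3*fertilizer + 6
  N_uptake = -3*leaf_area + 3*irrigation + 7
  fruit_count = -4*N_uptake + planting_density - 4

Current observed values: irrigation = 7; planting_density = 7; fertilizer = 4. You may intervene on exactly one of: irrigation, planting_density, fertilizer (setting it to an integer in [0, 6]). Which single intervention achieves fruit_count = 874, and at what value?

Intervening on irrigation: fruit_count = 132*irrigation - 49. Reaching 874 requires irrigation = 923/132, not an integer.
Intervening on planting_density: with other inputs at their observed values, fruit_count = planting_density + 868. Solving for 874 gives planting_density = 6, within [0, 6].
Intervening on fertilizer: fruit_count = -36*fertilizer + 1019. Reaching 874 requires fertilizer = 145/36, not an integer.

set planting_density = 6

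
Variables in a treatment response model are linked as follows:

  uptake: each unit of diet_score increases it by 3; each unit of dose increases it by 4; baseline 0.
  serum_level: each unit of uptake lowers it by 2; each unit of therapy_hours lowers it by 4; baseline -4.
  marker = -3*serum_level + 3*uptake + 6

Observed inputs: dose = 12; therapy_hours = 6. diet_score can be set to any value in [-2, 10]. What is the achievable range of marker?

Substituting into the uptake equation gives uptake = 3*diet_score + 48.
Substituting into the serum_level equation gives serum_level = -6*diet_score - 124.
Substituting into the marker equation gives marker = 27*diet_score + 522.
Linear in diet_score, so extremes are at the endpoints: diet_score = -2 gives marker = 468; diet_score = 10 gives marker = 792.

468 to 792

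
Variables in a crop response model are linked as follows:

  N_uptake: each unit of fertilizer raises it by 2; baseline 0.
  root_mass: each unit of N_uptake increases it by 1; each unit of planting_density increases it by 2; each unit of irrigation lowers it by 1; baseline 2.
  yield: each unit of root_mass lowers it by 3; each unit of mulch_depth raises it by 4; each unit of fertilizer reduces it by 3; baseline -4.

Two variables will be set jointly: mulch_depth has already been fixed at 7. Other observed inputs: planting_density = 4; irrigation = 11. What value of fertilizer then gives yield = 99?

fertilizer = -8

With mulch_depth held at 7:
Substituting into the root_mass equation gives root_mass = 2*fertilizer - 1.
Substituting into the yield equation gives yield = -9*fertilizer + 27.
Solve -9*fertilizer + 27 = 99: fertilizer = (99 - 27) / -9 = -8.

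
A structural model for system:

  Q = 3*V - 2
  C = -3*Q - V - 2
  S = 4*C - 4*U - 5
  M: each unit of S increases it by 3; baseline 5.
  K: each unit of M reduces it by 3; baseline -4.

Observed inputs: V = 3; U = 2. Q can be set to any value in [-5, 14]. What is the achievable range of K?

Intervening on Q fixes its value directly, overriding its dependence on V.
Substituting into the C equation gives C = -3*Q - 5.
This gives S = -12*Q - 33.
Substituting into the M equation gives M = -36*Q - 94.
Substituting into the K equation gives K = 108*Q + 278.
Linear in Q, so extremes are at the endpoints: Q = -5 gives K = -262; Q = 14 gives K = 1790.

-262 to 1790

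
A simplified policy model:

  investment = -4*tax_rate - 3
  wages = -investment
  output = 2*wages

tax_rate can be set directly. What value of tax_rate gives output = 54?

Substituting into the wages equation gives wages = 4*tax_rate + 3.
output becomes 8*tax_rate + 6.
Solve 8*tax_rate + 6 = 54: tax_rate = (54 - 6) / 8 = 6.

tax_rate = 6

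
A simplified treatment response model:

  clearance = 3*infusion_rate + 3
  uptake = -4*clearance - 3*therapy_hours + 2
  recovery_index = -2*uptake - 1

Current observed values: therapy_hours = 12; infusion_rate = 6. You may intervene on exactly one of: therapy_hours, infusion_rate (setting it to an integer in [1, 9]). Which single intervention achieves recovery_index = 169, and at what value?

set therapy_hours = 1

Intervening on therapy_hours: with other inputs at their observed values, recovery_index = 6*therapy_hours + 163. Solving for 169 gives therapy_hours = 1, within [1, 9].
Intervening on infusion_rate: recovery_index = 24*infusion_rate + 91. Reaching 169 requires infusion_rate = 13/4, not an integer.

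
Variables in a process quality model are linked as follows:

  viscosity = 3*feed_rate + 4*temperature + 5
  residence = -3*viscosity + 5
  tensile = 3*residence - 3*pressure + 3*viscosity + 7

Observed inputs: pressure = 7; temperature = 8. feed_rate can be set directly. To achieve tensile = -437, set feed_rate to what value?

feed_rate = 12

Substituting into the viscosity equation gives viscosity = 3*feed_rate + 37.
Substituting into the residence equation gives residence = -9*feed_rate - 106.
Substituting into the tensile equation gives tensile = -18*feed_rate - 221.
Solve -18*feed_rate - 221 = -437: feed_rate = (-437 + 221) / -18 = 12.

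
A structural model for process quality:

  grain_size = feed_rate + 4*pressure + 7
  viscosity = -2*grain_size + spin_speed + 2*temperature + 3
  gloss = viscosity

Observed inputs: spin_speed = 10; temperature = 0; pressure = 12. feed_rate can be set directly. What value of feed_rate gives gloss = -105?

Substituting into the grain_size equation gives grain_size = feed_rate + 55.
viscosity becomes -2*feed_rate - 97.
Substituting into the gloss equation gives gloss = -2*feed_rate - 97.
Solve -2*feed_rate - 97 = -105: feed_rate = (-105 + 97) / -2 = 4.

feed_rate = 4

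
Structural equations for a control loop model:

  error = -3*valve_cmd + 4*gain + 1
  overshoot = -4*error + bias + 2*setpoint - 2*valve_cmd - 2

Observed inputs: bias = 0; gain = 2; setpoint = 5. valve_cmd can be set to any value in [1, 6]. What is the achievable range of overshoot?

Substituting into the error equation gives error = -3*valve_cmd + 9.
This gives overshoot = 10*valve_cmd - 28.
Linear in valve_cmd, so extremes are at the endpoints: valve_cmd = 1 gives overshoot = -18; valve_cmd = 6 gives overshoot = 32.

-18 to 32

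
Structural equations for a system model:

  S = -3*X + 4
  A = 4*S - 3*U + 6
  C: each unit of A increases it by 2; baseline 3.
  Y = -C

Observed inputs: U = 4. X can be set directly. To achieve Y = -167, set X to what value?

X = -6

Substituting into the A equation gives A = -12*X + 10.
So C = -24*X + 23.
So Y = 24*X - 23.
Solve 24*X - 23 = -167: X = (-167 + 23) / 24 = -6.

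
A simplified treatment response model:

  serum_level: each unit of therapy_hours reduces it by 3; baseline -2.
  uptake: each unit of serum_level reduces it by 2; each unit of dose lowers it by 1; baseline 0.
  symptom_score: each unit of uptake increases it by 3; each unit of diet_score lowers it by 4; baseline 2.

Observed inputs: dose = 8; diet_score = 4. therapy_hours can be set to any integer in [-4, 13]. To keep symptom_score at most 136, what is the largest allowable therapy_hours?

therapy_hours = 9

Substituting into the uptake equation gives uptake = 6*therapy_hours - 4.
Substituting into the symptom_score equation gives symptom_score = 18*therapy_hours - 26.
Require 18*therapy_hours - 26 ≤ 136, so therapy_hours ≤ 9.
The largest integer in [-4, 13] satisfying this is 9.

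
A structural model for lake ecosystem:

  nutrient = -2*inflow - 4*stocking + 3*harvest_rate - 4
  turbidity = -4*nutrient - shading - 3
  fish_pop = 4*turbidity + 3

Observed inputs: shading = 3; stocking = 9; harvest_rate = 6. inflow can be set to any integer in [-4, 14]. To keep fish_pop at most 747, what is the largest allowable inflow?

Substituting into the nutrient equation gives nutrient = -2*inflow - 22.
Substituting into the turbidity equation gives turbidity = 8*inflow + 82.
Substituting into the fish_pop equation gives fish_pop = 32*inflow + 331.
Require 32*inflow + 331 ≤ 747, so inflow ≤ 13.
The largest integer in [-4, 14] satisfying this is 13.

inflow = 13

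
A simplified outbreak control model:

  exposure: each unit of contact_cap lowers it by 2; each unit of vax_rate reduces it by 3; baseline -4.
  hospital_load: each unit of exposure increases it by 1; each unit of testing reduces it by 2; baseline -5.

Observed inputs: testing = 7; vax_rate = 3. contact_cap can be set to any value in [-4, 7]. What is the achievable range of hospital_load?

-46 to -24

Substituting into the exposure equation gives exposure = -2*contact_cap - 13.
So hospital_load = -2*contact_cap - 32.
Linear in contact_cap, so extremes are at the endpoints: contact_cap = -4 gives hospital_load = -24; contact_cap = 7 gives hospital_load = -46.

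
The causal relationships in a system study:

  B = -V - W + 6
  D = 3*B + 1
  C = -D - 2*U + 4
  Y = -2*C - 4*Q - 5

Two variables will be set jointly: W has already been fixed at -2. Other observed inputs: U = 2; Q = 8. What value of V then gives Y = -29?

With W held at -2:
Substituting into the B equation gives B = -V + 8.
So D = -3*V + 25.
Substituting into the C equation gives C = 3*V - 25.
Substituting into the Y equation gives Y = -6*V + 13.
Solve -6*V + 13 = -29: V = (-29 - 13) / -6 = 7.

V = 7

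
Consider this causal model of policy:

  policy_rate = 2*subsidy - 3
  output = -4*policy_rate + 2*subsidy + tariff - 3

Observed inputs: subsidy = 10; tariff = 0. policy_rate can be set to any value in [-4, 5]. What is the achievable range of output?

-3 to 33

Intervening on policy_rate fixes its value directly, overriding its dependence on subsidy.
Substituting into the output equation gives output = -4*policy_rate + 17.
Linear in policy_rate, so extremes are at the endpoints: policy_rate = -4 gives output = 33; policy_rate = 5 gives output = -3.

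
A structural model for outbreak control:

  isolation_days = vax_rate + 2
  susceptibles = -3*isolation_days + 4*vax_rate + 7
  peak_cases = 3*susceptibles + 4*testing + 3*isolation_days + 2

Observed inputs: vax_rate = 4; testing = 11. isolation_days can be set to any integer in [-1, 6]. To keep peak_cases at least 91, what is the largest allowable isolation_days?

isolation_days = 4

Intervening on isolation_days fixes its value directly, overriding its dependence on vax_rate.
Substituting into the susceptibles equation gives susceptibles = -3*isolation_days + 23.
Substituting into the peak_cases equation gives peak_cases = -6*isolation_days + 115.
Require -6*isolation_days + 115 ≥ 91, so isolation_days ≤ 4.
The largest integer in [-1, 6] satisfying this is 4.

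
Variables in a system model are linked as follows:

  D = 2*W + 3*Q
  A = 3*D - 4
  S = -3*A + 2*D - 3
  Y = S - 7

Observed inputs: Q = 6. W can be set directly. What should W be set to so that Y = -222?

Substituting into the D equation gives D = 2*W + 18.
Substituting into the A equation gives A = 6*W + 50.
S becomes -14*W - 117.
Y becomes -14*W - 124.
Solve -14*W - 124 = -222: W = (-222 + 124) / -14 = 7.

W = 7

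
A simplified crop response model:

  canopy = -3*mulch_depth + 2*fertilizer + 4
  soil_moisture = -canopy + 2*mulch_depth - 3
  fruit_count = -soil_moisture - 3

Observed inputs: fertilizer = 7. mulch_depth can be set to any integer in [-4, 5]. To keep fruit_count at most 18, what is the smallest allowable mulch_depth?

Substituting into the canopy equation gives canopy = -3*mulch_depth + 18.
Substituting into the soil_moisture equation gives soil_moisture = 5*mulch_depth - 21.
This gives fruit_count = -5*mulch_depth + 18.
Require -5*mulch_depth + 18 ≤ 18, so mulch_depth ≥ 0.
The smallest integer in [-4, 5] satisfying this is 0.

mulch_depth = 0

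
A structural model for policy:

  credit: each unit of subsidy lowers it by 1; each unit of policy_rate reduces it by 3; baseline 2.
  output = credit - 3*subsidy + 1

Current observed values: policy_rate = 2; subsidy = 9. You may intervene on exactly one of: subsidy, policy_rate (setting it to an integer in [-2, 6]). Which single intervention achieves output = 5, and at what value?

Intervening on subsidy: with other inputs at their observed values, output = -4*subsidy - 3. Solving for 5 gives subsidy = -2, within [-2, 6].
Intervening on policy_rate: output = -3*policy_rate - 33. Reaching 5 requires policy_rate = -38/3, not an integer.

set subsidy = -2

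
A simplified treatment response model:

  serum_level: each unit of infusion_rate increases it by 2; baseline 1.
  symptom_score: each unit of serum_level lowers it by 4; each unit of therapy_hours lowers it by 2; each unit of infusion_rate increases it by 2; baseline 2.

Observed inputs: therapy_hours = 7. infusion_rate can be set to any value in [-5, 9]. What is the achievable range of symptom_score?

-70 to 14

Substituting into the symptom_score equation gives symptom_score = -6*infusion_rate - 16.
Linear in infusion_rate, so extremes are at the endpoints: infusion_rate = -5 gives symptom_score = 14; infusion_rate = 9 gives symptom_score = -70.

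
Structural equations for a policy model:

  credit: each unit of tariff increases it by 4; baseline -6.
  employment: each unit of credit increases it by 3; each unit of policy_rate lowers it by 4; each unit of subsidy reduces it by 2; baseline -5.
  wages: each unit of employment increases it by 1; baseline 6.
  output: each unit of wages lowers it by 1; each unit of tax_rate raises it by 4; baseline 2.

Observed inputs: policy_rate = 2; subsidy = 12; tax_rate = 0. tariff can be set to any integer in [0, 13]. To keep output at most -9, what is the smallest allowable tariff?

Substituting into the employment equation gives employment = 12*tariff - 55.
Substituting into the wages equation gives wages = 12*tariff - 49.
So output = -12*tariff + 51.
Require -12*tariff + 51 ≤ -9, so tariff ≥ 5.
The smallest integer in [0, 13] satisfying this is 5.

tariff = 5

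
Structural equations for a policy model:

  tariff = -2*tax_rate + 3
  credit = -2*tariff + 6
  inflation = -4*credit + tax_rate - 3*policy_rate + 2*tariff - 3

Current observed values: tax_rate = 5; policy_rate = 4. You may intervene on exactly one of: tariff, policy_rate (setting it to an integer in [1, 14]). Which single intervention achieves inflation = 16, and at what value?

Intervening on tariff: with other inputs at their observed values, inflation = 10*tariff - 34. Solving for 16 gives tariff = 5, within [1, 14].
Intervening on policy_rate: inflation = -3*policy_rate - 92. Reaching 16 requires policy_rate = -36, outside [1, 14].

set tariff = 5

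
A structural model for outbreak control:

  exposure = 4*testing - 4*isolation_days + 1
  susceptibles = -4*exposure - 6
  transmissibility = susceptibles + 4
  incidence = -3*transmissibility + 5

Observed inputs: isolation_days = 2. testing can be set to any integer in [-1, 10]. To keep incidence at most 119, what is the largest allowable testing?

testing = 4

Substituting into the exposure equation gives exposure = 4*testing - 7.
So susceptibles = -16*testing + 22.
Substituting into the transmissibility equation gives transmissibility = -16*testing + 26.
Substituting into the incidence equation gives incidence = 48*testing - 73.
Require 48*testing - 73 ≤ 119, so testing ≤ 4.
The largest integer in [-1, 10] satisfying this is 4.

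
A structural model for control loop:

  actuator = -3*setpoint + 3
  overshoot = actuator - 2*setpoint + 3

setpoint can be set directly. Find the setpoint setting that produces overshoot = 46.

setpoint = -8

Substituting into the overshoot equation gives overshoot = -5*setpoint + 6.
Solve -5*setpoint + 6 = 46: setpoint = (46 - 6) / -5 = -8.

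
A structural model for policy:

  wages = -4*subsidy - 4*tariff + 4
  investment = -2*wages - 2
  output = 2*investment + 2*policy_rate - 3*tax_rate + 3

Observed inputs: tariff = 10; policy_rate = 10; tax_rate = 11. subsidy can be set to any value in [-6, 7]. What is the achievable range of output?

34 to 242

Substituting into the wages equation gives wages = -4*subsidy - 36.
investment becomes 8*subsidy + 70.
Substituting into the output equation gives output = 16*subsidy + 130.
Linear in subsidy, so extremes are at the endpoints: subsidy = -6 gives output = 34; subsidy = 7 gives output = 242.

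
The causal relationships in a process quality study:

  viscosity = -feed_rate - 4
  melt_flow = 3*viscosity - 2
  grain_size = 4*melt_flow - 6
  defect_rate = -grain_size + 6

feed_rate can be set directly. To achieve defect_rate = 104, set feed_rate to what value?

feed_rate = 3

Substituting into the melt_flow equation gives melt_flow = -3*feed_rate - 14.
Substituting into the grain_size equation gives grain_size = -12*feed_rate - 62.
Substituting into the defect_rate equation gives defect_rate = 12*feed_rate + 68.
Solve 12*feed_rate + 68 = 104: feed_rate = (104 - 68) / 12 = 3.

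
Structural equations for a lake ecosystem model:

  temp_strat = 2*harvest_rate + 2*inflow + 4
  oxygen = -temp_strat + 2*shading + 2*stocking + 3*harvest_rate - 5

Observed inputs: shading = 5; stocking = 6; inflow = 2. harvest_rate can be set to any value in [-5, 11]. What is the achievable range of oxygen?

Substituting into the temp_strat equation gives temp_strat = 2*harvest_rate + 8.
Substituting into the oxygen equation gives oxygen = harvest_rate + 9.
Linear in harvest_rate, so extremes are at the endpoints: harvest_rate = -5 gives oxygen = 4; harvest_rate = 11 gives oxygen = 20.

4 to 20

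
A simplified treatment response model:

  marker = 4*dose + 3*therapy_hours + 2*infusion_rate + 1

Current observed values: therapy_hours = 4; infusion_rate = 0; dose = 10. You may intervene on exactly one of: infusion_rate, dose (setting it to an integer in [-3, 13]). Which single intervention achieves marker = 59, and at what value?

Intervening on infusion_rate: with other inputs at their observed values, marker = 2*infusion_rate + 53. Solving for 59 gives infusion_rate = 3, within [-3, 13].
Intervening on dose: marker = 4*dose + 13. Reaching 59 requires dose = 23/2, not an integer.

set infusion_rate = 3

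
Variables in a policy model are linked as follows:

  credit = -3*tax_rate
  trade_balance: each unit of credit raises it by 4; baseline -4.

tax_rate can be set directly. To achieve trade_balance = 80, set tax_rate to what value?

tax_rate = -7

Substituting into the trade_balance equation gives trade_balance = -12*tax_rate - 4.
Solve -12*tax_rate - 4 = 80: tax_rate = (80 + 4) / -12 = -7.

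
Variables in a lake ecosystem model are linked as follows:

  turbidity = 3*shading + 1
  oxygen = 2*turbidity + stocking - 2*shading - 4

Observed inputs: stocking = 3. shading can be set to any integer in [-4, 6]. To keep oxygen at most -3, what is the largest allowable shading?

shading = -1

Substituting into the oxygen equation gives oxygen = 4*shading + 1.
Require 4*shading + 1 ≤ -3, so shading ≤ -1.
The largest integer in [-4, 6] satisfying this is -1.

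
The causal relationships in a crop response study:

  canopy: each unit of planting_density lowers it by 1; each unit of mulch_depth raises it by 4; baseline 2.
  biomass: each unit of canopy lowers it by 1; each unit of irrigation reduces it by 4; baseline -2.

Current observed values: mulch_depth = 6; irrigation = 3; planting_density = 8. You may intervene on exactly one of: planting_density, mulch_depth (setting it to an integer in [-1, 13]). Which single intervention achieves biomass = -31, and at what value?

set planting_density = 9

Intervening on planting_density: with other inputs at their observed values, biomass = planting_density - 40. Solving for -31 gives planting_density = 9, within [-1, 13].
Intervening on mulch_depth: biomass = -4*mulch_depth - 8. Reaching -31 requires mulch_depth = 23/4, not an integer.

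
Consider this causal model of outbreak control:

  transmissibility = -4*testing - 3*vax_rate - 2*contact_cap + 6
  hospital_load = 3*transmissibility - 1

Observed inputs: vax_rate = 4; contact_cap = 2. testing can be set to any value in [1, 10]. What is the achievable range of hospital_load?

-151 to -43

Substituting into the transmissibility equation gives transmissibility = -4*testing - 10.
hospital_load becomes -12*testing - 31.
Linear in testing, so extremes are at the endpoints: testing = 1 gives hospital_load = -43; testing = 10 gives hospital_load = -151.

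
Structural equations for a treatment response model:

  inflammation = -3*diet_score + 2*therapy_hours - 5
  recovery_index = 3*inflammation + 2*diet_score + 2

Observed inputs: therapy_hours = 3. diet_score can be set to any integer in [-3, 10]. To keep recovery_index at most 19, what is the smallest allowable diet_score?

Substituting into the inflammation equation gives inflammation = -3*diet_score + 1.
Substituting into the recovery_index equation gives recovery_index = -7*diet_score + 5.
Require -7*diet_score + 5 ≤ 19, so diet_score ≥ -2.
The smallest integer in [-3, 10] satisfying this is -2.

diet_score = -2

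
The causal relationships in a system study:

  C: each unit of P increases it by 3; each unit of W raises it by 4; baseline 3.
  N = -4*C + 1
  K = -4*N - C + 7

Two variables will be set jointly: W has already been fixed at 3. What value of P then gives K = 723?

With W held at 3:
Substituting into the C equation gives C = 3*P + 15.
Substituting into the N equation gives N = -12*P - 59.
Substituting into the K equation gives K = 45*P + 228.
Solve 45*P + 228 = 723: P = (723 - 228) / 45 = 11.

P = 11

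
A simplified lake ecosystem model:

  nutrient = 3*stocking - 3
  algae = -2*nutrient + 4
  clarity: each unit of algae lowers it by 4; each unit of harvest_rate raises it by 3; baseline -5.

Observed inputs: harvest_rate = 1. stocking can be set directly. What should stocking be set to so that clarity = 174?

stocking = 9

Substituting into the algae equation gives algae = -6*stocking + 10.
Substituting into the clarity equation gives clarity = 24*stocking - 42.
Solve 24*stocking - 42 = 174: stocking = (174 + 42) / 24 = 9.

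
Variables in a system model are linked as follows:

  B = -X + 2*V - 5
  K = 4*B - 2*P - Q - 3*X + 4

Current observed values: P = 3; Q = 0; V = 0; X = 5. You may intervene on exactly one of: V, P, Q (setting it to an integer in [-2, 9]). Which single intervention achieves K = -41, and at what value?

Intervening on V: with other inputs at their observed values, K = 8*V - 57. Solving for -41 gives V = 2, within [-2, 9].
Intervening on P: K = -2*P - 51. Reaching -41 requires P = -5, outside [-2, 9].
Intervening on Q: K = -Q - 57. Reaching -41 requires Q = -16, outside [-2, 9].

set V = 2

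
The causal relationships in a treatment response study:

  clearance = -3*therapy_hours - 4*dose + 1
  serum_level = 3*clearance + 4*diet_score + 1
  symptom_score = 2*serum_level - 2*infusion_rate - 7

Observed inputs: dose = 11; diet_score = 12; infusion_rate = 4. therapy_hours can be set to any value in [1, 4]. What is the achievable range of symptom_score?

-247 to -193

Substituting into the clearance equation gives clearance = -3*therapy_hours - 43.
Substituting into the serum_level equation gives serum_level = -9*therapy_hours - 80.
Substituting into the symptom_score equation gives symptom_score = -18*therapy_hours - 175.
Linear in therapy_hours, so extremes are at the endpoints: therapy_hours = 1 gives symptom_score = -193; therapy_hours = 4 gives symptom_score = -247.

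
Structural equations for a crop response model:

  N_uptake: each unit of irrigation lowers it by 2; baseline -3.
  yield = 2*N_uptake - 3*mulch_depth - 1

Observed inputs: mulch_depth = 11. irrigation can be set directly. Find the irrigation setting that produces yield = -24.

Substituting into the yield equation gives yield = -4*irrigation - 40.
Solve -4*irrigation - 40 = -24: irrigation = (-24 + 40) / -4 = -4.

irrigation = -4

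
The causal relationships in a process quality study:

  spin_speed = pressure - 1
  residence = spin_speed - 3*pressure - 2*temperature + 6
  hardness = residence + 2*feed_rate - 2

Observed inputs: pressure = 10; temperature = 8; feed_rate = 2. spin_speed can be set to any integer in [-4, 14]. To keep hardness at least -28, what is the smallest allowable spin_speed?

Intervening on spin_speed fixes its value directly, overriding its dependence on pressure.
Substituting into the residence equation gives residence = spin_speed - 40.
Substituting into the hardness equation gives hardness = spin_speed - 38.
Require spin_speed - 38 ≥ -28, so spin_speed ≥ 10.
The smallest integer in [-4, 14] satisfying this is 10.

spin_speed = 10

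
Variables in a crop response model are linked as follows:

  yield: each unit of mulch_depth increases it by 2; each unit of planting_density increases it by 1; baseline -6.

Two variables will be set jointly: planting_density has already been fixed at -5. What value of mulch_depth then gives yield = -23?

mulch_depth = -6

With planting_density held at -5:
Substituting into the yield equation gives yield = 2*mulch_depth - 11.
Solve 2*mulch_depth - 11 = -23: mulch_depth = (-23 + 11) / 2 = -6.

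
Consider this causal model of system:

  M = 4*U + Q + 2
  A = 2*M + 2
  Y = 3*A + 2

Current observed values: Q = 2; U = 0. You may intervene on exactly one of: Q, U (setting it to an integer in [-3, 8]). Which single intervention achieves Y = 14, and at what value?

Intervening on Q: with other inputs at their observed values, Y = 6*Q + 20. Solving for 14 gives Q = -1, within [-3, 8].
Intervening on U: Y = 24*U + 32. Reaching 14 requires U = -3/4, not an integer.

set Q = -1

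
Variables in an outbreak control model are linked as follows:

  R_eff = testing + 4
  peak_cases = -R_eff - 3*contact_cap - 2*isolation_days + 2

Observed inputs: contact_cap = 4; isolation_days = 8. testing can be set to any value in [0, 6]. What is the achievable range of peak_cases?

Substituting into the peak_cases equation gives peak_cases = -testing - 30.
Linear in testing, so extremes are at the endpoints: testing = 0 gives peak_cases = -30; testing = 6 gives peak_cases = -36.

-36 to -30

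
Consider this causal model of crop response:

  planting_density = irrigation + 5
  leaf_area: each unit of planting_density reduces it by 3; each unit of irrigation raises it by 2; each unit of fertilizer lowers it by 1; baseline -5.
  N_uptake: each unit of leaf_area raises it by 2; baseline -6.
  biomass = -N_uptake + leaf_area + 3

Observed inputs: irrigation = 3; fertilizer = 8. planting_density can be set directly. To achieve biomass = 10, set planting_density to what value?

Intervening on planting_density fixes its value directly, overriding its dependence on irrigation.
Substituting into the leaf_area equation gives leaf_area = -3*planting_density - 7.
Substituting into the N_uptake equation gives N_uptake = -6*planting_density - 20.
Substituting into the biomass equation gives biomass = 3*planting_density + 16.
Solve 3*planting_density + 16 = 10: planting_density = (10 - 16) / 3 = -2.

planting_density = -2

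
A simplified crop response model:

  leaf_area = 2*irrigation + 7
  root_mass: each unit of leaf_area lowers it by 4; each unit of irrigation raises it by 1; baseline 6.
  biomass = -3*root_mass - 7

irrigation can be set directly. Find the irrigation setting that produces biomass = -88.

Substituting into the root_mass equation gives root_mass = -7*irrigation - 22.
Substituting into the biomass equation gives biomass = 21*irrigation + 59.
Solve 21*irrigation + 59 = -88: irrigation = (-88 - 59) / 21 = -7.

irrigation = -7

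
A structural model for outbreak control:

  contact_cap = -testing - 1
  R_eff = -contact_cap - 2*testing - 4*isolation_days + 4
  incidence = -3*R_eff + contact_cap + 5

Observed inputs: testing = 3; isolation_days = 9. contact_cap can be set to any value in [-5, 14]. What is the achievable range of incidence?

99 to 175

Intervening on contact_cap fixes its value directly, overriding its dependence on testing.
Substituting into the R_eff equation gives R_eff = -contact_cap - 38.
So incidence = 4*contact_cap + 119.
Linear in contact_cap, so extremes are at the endpoints: contact_cap = -5 gives incidence = 99; contact_cap = 14 gives incidence = 175.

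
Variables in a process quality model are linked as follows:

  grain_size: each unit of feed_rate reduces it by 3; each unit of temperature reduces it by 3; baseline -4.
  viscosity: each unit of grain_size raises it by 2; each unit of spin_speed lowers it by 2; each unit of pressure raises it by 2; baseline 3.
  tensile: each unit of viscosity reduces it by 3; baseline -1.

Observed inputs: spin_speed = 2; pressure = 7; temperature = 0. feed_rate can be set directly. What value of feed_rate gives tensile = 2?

feed_rate = 1

Substituting into the grain_size equation gives grain_size = -3*feed_rate - 4.
Substituting into the viscosity equation gives viscosity = -6*feed_rate + 5.
tensile becomes 18*feed_rate - 16.
Solve 18*feed_rate - 16 = 2: feed_rate = (2 + 16) / 18 = 1.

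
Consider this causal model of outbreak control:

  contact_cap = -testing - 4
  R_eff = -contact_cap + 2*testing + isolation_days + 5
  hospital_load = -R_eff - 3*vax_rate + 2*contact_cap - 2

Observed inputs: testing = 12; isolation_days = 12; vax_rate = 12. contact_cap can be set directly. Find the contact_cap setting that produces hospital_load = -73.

contact_cap = 2

Intervening on contact_cap fixes its value directly, overriding its dependence on testing.
Substituting into the R_eff equation gives R_eff = -contact_cap + 41.
This gives hospital_load = 3*contact_cap - 79.
Solve 3*contact_cap - 79 = -73: contact_cap = (-73 + 79) / 3 = 2.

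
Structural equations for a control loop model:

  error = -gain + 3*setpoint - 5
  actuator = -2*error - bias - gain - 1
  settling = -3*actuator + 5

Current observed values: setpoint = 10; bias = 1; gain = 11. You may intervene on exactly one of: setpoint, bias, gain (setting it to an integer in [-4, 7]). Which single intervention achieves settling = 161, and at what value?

set gain = 0

Intervening on setpoint: settling = 18*setpoint - 52. Reaching 161 requires setpoint = 71/6, not an integer.
Intervening on bias: settling = 3*bias + 125. Reaching 161 requires bias = 12, outside [-4, 7].
Intervening on gain: with other inputs at their observed values, settling = -3*gain + 161. Solving for 161 gives gain = 0, within [-4, 7].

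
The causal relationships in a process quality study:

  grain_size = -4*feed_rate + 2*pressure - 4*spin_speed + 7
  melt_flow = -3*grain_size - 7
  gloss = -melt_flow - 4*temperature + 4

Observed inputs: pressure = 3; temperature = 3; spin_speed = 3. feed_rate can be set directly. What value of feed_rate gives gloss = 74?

feed_rate = -6

Substituting into the grain_size equation gives grain_size = -4*feed_rate + 1.
Substituting into the melt_flow equation gives melt_flow = 12*feed_rate - 10.
Substituting into the gloss equation gives gloss = -12*feed_rate + 2.
Solve -12*feed_rate + 2 = 74: feed_rate = (74 - 2) / -12 = -6.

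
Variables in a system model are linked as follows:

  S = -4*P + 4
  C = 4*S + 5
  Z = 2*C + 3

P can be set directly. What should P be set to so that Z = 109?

P = -2

Substituting into the C equation gives C = -16*P + 21.
Substituting into the Z equation gives Z = -32*P + 45.
Solve -32*P + 45 = 109: P = (109 - 45) / -32 = -2.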